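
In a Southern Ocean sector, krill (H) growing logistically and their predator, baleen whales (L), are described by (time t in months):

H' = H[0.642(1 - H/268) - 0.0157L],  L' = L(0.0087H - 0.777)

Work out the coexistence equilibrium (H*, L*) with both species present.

H* ≈ 89.3, L* ≈ 27.3

From dL/dt = 0 with L > 0: 0.0087H* = 0.777, so H* = 89.3.
Substitute into dH/dt = 0: 0.642(1 - 89.3/268) = 0.0157L*.
The bracket is 0.667, giving L* = 0.428/0.0157 = 27.3.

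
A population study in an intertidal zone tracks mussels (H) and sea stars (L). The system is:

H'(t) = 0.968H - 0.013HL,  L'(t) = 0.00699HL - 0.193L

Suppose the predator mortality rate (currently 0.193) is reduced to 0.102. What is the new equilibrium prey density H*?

H* ≈ 14.6

At the interior fixed point, setting dL/dt = 0 with L > 0 fixes H* = (predator death rate)/(HL coefficient) — independent of the other coefficients.
With the change, H* = 0.102/0.00699 = 14.6; it falls from 27.6.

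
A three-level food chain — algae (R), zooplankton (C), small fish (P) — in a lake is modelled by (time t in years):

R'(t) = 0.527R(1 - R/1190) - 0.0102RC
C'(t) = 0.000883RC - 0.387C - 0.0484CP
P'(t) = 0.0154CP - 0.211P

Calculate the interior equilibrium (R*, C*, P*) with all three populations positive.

R* ≈ 874, C* ≈ 13.7, P* ≈ 7.96

From dP/dt = 0: 0.0154C* = 0.211, so C* = 13.7.
From dR/dt = 0: 0.527(1 - R*/1190) = 0.0102·13.7, giving R* = 1190·(1 - 0.265) = 874.
From dC/dt = 0: 0.000883·874 - 0.387 = 0.0484P*, so P* = 0.385/0.0484 = 7.96.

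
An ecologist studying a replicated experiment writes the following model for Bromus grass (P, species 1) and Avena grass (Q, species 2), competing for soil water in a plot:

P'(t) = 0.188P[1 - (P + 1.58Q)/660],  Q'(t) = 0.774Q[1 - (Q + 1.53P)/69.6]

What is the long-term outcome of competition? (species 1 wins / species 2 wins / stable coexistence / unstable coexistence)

species 1 excludes species 2

Compare the nullcline intercepts: K1/α12 = 660/1.58 = 418 > K2 = 69.6; K2/α21 = 69.6/1.53 = 45.5 < K1 = 660.
Since the inequalities point opposite ways, species 1 can invade but species 2 cannot.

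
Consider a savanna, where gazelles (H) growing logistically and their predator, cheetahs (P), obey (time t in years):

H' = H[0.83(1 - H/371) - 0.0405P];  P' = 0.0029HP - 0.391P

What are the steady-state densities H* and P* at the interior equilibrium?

H* ≈ 135, P* ≈ 13

From dP/dt = 0 with P > 0: 0.0029H* = 0.391, so H* = 135.
Substitute into dH/dt = 0: 0.83(1 - 135/371) = 0.0405P*.
The bracket is 0.637, giving P* = 0.528/0.0405 = 13.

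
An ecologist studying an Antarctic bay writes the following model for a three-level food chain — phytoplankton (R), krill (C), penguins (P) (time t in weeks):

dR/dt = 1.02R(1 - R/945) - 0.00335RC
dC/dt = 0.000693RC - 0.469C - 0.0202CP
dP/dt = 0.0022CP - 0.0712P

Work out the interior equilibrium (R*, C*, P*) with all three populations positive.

R* ≈ 845, C* ≈ 32.4, P* ≈ 5.76

From dP/dt = 0: 0.0022C* = 0.0712, so C* = 32.4.
From dR/dt = 0: 1.02(1 - R*/945) = 0.00335·32.4, giving R* = 945·(1 - 0.106) = 845.
From dC/dt = 0: 0.000693·845 - 0.469 = 0.0202P*, so P* = 0.116/0.0202 = 5.76.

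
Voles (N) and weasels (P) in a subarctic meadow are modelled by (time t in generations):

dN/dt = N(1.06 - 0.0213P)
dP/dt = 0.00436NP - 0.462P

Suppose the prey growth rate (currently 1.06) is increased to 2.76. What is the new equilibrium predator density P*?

P* ≈ 130

At the interior fixed point, setting dN/dt = 0 with N > 0 fixes P* = (prey growth rate)/(NP coefficient) — independent of the other coefficients.
With the change, P* = 2.76/0.0213 = 130; it rises from 49.8.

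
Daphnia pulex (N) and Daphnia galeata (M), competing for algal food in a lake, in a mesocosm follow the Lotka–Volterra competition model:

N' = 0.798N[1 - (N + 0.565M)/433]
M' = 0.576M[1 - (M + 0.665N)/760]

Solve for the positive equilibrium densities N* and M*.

Setting both brackets to zero gives the nullclines N + 0.565M = 433 and 0.665N + M = 760.
Substituting M = 760 - 0.665N into the first: N(1 - 0.565·0.665) = 433 - 0.565·760.
So N* = 3.6/0.624 = 5.77, and then M* = 760 - 0.665·5.77 = 756.

N* ≈ 5.77, M* ≈ 756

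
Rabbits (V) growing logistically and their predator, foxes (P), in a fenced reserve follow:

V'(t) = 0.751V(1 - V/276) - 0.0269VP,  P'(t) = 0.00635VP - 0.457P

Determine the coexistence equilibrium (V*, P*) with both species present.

V* ≈ 72, P* ≈ 20.6

From dP/dt = 0 with P > 0: 0.00635V* = 0.457, so V* = 72.
Substitute into dV/dt = 0: 0.751(1 - 72/276) = 0.0269P*.
The bracket is 0.739, giving P* = 0.555/0.0269 = 20.6.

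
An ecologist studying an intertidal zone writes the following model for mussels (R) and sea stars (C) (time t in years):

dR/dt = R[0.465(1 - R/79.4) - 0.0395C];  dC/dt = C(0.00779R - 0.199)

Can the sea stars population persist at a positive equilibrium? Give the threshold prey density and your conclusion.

Threshold R = 25.5; K > 25.5, so yes, the predator persists.

The predator equation gives dC/dt > 0 only when R > 0.199/0.00779 = 25.5.
Without the predator, R → K = 79.4. Since 79.4 > 25.5, the predator can invade and persist.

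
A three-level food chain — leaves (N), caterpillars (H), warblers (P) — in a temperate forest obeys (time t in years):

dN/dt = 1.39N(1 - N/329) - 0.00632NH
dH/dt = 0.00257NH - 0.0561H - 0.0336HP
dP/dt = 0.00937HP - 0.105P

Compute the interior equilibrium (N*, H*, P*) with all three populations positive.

From dP/dt = 0: 0.00937H* = 0.105, so H* = 11.2.
From dN/dt = 0: 1.39(1 - N*/329) = 0.00632·11.2, giving N* = 329·(1 - 0.051) = 312.
From dH/dt = 0: 0.00257·312 - 0.0561 = 0.0336P*, so P* = 0.746/0.0336 = 22.2.

N* ≈ 312, H* ≈ 11.2, P* ≈ 22.2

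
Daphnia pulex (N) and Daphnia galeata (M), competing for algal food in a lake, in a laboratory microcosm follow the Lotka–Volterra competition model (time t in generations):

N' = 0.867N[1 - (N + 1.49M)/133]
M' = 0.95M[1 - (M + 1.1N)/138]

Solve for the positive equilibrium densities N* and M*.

Setting both brackets to zero gives the nullclines N + 1.49M = 133 and 1.1N + M = 138.
Substituting M = 138 - 1.1N into the first: N(1 - 1.49·1.1) = 133 - 1.49·138.
So N* = -72.6/-0.639 = 114, and then M* = 138 - 1.1·114 = 13.

N* ≈ 114, M* ≈ 13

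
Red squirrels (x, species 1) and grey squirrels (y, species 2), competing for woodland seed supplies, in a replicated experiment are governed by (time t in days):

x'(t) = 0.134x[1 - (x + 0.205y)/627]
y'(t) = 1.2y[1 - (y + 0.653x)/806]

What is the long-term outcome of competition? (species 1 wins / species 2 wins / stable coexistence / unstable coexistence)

Compare the nullcline intercepts: K1/α12 = 627/0.205 = 3060 > K2 = 806; K2/α21 = 806/0.653 = 1230 > K1 = 627.
Since both inequalities hold, each species can invade when rare, so the interior equilibrium is stable.

stable coexistence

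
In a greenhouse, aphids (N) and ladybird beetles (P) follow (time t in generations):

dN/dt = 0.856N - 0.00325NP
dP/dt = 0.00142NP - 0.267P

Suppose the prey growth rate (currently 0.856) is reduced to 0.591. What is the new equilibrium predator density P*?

At the interior fixed point, setting dN/dt = 0 with N > 0 fixes P* = (prey growth rate)/(NP coefficient) — independent of the other coefficients.
With the change, P* = 0.591/0.00325 = 182; it falls from 263.

P* ≈ 182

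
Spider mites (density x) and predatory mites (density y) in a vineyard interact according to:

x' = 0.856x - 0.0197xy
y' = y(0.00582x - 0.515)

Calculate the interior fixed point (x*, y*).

Set dy/dt = 0 with y > 0: 0.00582x - 0.515 = 0, so x* = 0.515/0.00582 = 88.5.
Set dx/dt = 0 with x > 0: 0.856 - 0.0197y = 0, so y* = 0.856/0.0197 = 43.5.

x* ≈ 88.5, y* ≈ 43.5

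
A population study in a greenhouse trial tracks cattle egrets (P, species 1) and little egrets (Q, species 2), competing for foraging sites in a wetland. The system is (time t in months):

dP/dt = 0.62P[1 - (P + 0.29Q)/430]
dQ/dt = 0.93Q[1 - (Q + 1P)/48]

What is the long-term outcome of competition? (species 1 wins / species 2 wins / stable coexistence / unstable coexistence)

Compare the nullcline intercepts: K1/α12 = 430/0.29 = 1480 > K2 = 48; K2/α21 = 48/1 = 48 < K1 = 430.
Since the inequalities point opposite ways, species 1 can invade but species 2 cannot.

species 1 excludes species 2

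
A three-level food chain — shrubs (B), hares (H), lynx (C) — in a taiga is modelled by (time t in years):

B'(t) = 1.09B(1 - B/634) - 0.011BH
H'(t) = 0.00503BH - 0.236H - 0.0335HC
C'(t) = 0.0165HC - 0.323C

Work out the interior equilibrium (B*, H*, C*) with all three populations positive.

From dC/dt = 0: 0.0165H* = 0.323, so H* = 19.6.
From dB/dt = 0: 1.09(1 - B*/634) = 0.011·19.6, giving B* = 634·(1 - 0.198) = 509.
From dH/dt = 0: 0.00503·509 - 0.236 = 0.0335C*, so C* = 2.32/0.0335 = 69.3.

B* ≈ 509, H* ≈ 19.6, C* ≈ 69.3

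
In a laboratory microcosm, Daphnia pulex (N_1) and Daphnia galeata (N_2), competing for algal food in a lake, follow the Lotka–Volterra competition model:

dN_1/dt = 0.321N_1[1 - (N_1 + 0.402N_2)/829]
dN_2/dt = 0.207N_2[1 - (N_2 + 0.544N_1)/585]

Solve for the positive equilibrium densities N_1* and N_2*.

N_1* ≈ 760, N_2* ≈ 172

Setting both brackets to zero gives the nullclines N_1 + 0.402N_2 = 829 and 0.544N_1 + N_2 = 585.
Substituting N_2 = 585 - 0.544N_1 into the first: N_1(1 - 0.402·0.544) = 829 - 0.402·585.
So N_1* = 594/0.781 = 760, and then N_2* = 585 - 0.544·760 = 172.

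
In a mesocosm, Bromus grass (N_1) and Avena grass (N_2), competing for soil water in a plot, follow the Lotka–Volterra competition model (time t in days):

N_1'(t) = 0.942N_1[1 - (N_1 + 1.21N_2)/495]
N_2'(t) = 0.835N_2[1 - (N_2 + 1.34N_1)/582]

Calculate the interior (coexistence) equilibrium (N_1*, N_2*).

N_1* ≈ 337, N_2* ≈ 131

Setting both brackets to zero gives the nullclines N_1 + 1.21N_2 = 495 and 1.34N_1 + N_2 = 582.
Substituting N_2 = 582 - 1.34N_1 into the first: N_1(1 - 1.21·1.34) = 495 - 1.21·582.
So N_1* = -209/-0.621 = 337, and then N_2* = 582 - 1.34·337 = 131.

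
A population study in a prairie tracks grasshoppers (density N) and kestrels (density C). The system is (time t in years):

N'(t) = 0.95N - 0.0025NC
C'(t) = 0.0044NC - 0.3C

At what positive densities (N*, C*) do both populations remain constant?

N* ≈ 68.2, C* ≈ 380

Set dC/dt = 0 with C > 0: 0.0044N - 0.3 = 0, so N* = 0.3/0.0044 = 68.2.
Set dN/dt = 0 with N > 0: 0.95 - 0.0025C = 0, so C* = 0.95/0.0025 = 380.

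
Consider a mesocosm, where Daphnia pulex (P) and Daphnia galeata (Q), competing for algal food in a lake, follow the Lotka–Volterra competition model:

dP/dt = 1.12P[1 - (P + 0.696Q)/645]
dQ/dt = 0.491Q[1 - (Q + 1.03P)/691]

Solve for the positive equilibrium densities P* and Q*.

Setting both brackets to zero gives the nullclines P + 0.696Q = 645 and 1.03P + Q = 691.
Substituting Q = 691 - 1.03P into the first: P(1 - 0.696·1.03) = 645 - 0.696·691.
So P* = 164/0.283 = 579, and then Q* = 691 - 1.03·579 = 94.1.

P* ≈ 579, Q* ≈ 94.1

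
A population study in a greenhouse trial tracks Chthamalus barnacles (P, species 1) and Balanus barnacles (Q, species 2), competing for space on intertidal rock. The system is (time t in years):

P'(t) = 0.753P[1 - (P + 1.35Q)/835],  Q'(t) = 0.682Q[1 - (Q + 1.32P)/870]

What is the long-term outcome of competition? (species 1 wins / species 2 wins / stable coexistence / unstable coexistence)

Compare the nullcline intercepts: K1/α12 = 835/1.35 = 619 < K2 = 870; K2/α21 = 870/1.32 = 659 < K1 = 835.
Since both are reversed, neither can invade when rare; the interior point is a saddle.

unstable coexistence (outcome depends on initial conditions)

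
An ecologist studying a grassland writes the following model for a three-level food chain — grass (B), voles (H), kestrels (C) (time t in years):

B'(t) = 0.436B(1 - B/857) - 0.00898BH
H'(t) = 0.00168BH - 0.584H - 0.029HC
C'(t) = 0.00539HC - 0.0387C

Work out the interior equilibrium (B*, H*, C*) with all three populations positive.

From dC/dt = 0: 0.00539H* = 0.0387, so H* = 7.18.
From dB/dt = 0: 0.436(1 - B*/857) = 0.00898·7.18, giving B* = 857·(1 - 0.148) = 730.
From dH/dt = 0: 0.00168·730 - 0.584 = 0.029C*, so C* = 0.643/0.029 = 22.2.

B* ≈ 730, H* ≈ 7.18, C* ≈ 22.2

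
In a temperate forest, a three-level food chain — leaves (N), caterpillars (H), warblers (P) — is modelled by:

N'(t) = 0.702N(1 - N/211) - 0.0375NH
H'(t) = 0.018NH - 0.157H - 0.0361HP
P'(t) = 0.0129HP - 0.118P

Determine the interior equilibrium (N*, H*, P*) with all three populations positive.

From dP/dt = 0: 0.0129H* = 0.118, so H* = 9.15.
From dN/dt = 0: 0.702(1 - N*/211) = 0.0375·9.15, giving N* = 211·(1 - 0.489) = 108.
From dH/dt = 0: 0.018·108 - 0.157 = 0.0361P*, so P* = 1.79/0.0361 = 49.5.

N* ≈ 108, H* ≈ 9.15, P* ≈ 49.5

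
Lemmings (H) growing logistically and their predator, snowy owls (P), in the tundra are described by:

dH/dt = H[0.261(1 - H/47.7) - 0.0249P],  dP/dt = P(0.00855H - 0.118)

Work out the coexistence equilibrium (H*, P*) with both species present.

From dP/dt = 0 with P > 0: 0.00855H* = 0.118, so H* = 13.8.
Substitute into dH/dt = 0: 0.261(1 - 13.8/47.7) = 0.0249P*.
The bracket is 0.711, giving P* = 0.185/0.0249 = 7.45.

H* ≈ 13.8, P* ≈ 7.45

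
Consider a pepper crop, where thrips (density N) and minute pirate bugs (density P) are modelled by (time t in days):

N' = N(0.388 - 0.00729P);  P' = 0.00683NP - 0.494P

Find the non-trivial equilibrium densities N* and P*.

Set dP/dt = 0 with P > 0: 0.00683N - 0.494 = 0, so N* = 0.494/0.00683 = 72.3.
Set dN/dt = 0 with N > 0: 0.388 - 0.00729P = 0, so P* = 0.388/0.00729 = 53.2.

N* ≈ 72.3, P* ≈ 53.2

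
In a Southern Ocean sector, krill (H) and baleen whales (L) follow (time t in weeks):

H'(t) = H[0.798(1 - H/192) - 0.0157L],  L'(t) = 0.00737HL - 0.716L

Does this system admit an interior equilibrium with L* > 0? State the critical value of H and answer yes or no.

Threshold H = 97.2; K > 97.2, so yes, the predator persists.

The predator equation gives dL/dt > 0 only when H > 0.716/0.00737 = 97.2.
Without the predator, H → K = 192. Since 192 > 97.2, the predator can invade and persist.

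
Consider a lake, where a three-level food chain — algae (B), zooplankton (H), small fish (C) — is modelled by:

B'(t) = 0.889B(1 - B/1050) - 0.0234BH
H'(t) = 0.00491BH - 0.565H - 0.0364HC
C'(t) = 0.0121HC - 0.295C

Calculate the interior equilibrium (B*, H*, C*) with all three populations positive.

B* ≈ 376, H* ≈ 24.4, C* ≈ 35.2

From dC/dt = 0: 0.0121H* = 0.295, so H* = 24.4.
From dB/dt = 0: 0.889(1 - B*/1050) = 0.0234·24.4, giving B* = 1050·(1 - 0.642) = 376.
From dH/dt = 0: 0.00491·376 - 0.565 = 0.0364C*, so C* = 1.28/0.0364 = 35.2.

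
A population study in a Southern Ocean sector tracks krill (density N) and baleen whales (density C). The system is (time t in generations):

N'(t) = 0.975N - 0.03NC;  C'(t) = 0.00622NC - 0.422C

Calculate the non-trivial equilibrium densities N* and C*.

Set dC/dt = 0 with C > 0: 0.00622N - 0.422 = 0, so N* = 0.422/0.00622 = 67.8.
Set dN/dt = 0 with N > 0: 0.975 - 0.03C = 0, so C* = 0.975/0.03 = 32.5.

N* ≈ 67.8, C* ≈ 32.5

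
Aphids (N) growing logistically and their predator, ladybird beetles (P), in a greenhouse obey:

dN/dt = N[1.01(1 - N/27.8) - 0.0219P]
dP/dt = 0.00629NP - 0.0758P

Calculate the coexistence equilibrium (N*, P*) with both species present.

From dP/dt = 0 with P > 0: 0.00629N* = 0.0758, so N* = 12.1.
Substitute into dN/dt = 0: 1.01(1 - 12.1/27.8) = 0.0219P*.
The bracket is 0.567, giving P* = 0.572/0.0219 = 26.1.

N* ≈ 12.1, P* ≈ 26.1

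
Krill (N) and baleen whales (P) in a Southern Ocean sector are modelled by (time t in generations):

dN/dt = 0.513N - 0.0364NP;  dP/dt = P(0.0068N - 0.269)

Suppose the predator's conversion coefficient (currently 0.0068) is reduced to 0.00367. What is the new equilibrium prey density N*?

At the interior fixed point, setting dP/dt = 0 with P > 0 fixes N* = (predator death rate)/(NP coefficient) — independent of the other coefficients.
With the change, N* = 0.269/0.00367 = 73.3; it rises from 39.6.

N* ≈ 73.3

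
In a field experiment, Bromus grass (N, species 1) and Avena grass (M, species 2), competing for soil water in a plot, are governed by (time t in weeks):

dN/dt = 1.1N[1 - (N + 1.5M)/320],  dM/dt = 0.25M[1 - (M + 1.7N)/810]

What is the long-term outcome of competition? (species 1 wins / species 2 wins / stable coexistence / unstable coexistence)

species 2 excludes species 1

Compare the nullcline intercepts: K1/α12 = 320/1.5 = 213 < K2 = 810; K2/α21 = 810/1.7 = 476 > K1 = 320.
Since the inequalities point opposite ways, species 2 can invade but species 1 cannot.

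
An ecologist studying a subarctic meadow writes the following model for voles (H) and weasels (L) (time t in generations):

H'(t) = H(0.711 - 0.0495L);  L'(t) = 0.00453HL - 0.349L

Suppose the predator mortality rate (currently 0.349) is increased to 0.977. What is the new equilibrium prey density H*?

At the interior fixed point, setting dL/dt = 0 with L > 0 fixes H* = (predator death rate)/(HL coefficient) — independent of the other coefficients.
With the change, H* = 0.977/0.00453 = 216; it rises from 77.

H* ≈ 216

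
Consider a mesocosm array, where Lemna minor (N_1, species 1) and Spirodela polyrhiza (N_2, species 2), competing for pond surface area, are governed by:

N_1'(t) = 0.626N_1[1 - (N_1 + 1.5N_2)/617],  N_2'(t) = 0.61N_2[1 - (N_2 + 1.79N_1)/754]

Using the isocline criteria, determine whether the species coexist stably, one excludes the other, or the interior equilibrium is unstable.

Compare the nullcline intercepts: K1/α12 = 617/1.5 = 411 < K2 = 754; K2/α21 = 754/1.79 = 421 < K1 = 617.
Since both are reversed, neither can invade when rare; the interior point is a saddle.

unstable coexistence (outcome depends on initial conditions)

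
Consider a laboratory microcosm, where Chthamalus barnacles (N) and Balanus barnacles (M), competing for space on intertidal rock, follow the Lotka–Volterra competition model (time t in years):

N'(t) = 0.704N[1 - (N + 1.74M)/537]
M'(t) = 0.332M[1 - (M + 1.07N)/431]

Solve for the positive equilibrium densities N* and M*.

Setting both brackets to zero gives the nullclines N + 1.74M = 537 and 1.07N + M = 431.
Substituting M = 431 - 1.07N into the first: N(1 - 1.74·1.07) = 537 - 1.74·431.
So N* = -213/-0.862 = 247, and then M* = 431 - 1.07·247 = 167.

N* ≈ 247, M* ≈ 167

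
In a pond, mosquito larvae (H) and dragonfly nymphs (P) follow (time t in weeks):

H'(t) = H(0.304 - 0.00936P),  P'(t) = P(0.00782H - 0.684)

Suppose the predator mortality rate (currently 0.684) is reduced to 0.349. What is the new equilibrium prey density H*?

At the interior fixed point, setting dP/dt = 0 with P > 0 fixes H* = (predator death rate)/(HP coefficient) — independent of the other coefficients.
With the change, H* = 0.349/0.00782 = 44.6; it falls from 87.5.

H* ≈ 44.6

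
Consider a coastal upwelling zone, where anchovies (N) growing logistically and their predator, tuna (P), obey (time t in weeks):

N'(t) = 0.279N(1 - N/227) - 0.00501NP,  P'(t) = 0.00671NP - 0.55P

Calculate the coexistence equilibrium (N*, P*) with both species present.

From dP/dt = 0 with P > 0: 0.00671N* = 0.55, so N* = 82.
Substitute into dN/dt = 0: 0.279(1 - 82/227) = 0.00501P*.
The bracket is 0.639, giving P* = 0.178/0.00501 = 35.6.

N* ≈ 82, P* ≈ 35.6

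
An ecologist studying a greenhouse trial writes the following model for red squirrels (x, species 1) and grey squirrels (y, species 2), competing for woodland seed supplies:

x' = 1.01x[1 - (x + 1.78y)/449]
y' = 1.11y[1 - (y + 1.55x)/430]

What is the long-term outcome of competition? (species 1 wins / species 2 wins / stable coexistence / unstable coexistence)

unstable coexistence (outcome depends on initial conditions)

Compare the nullcline intercepts: K1/α12 = 449/1.78 = 252 < K2 = 430; K2/α21 = 430/1.55 = 277 < K1 = 449.
Since both are reversed, neither can invade when rare; the interior point is a saddle.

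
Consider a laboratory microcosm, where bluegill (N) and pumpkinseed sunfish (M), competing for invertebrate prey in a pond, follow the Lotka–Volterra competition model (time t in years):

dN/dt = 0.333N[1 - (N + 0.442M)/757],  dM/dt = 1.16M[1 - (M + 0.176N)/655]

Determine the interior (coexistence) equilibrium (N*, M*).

Setting both brackets to zero gives the nullclines N + 0.442M = 757 and 0.176N + M = 655.
Substituting M = 655 - 0.176N into the first: N(1 - 0.442·0.176) = 757 - 0.442·655.
So N* = 467/0.922 = 507, and then M* = 655 - 0.176·507 = 566.

N* ≈ 507, M* ≈ 566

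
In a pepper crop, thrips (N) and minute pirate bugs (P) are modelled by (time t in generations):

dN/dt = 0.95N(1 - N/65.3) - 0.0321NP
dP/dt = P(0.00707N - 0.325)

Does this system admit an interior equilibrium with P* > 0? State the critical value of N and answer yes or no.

Threshold N = 46; K > 46, so yes, the predator persists.

The predator equation gives dP/dt > 0 only when N > 0.325/0.00707 = 46.
Without the predator, N → K = 65.3. Since 65.3 > 46, the predator can invade and persist.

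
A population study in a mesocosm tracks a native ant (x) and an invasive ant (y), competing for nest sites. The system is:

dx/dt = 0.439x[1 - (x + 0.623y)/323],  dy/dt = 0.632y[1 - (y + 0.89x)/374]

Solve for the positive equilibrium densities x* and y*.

Setting both brackets to zero gives the nullclines x + 0.623y = 323 and 0.89x + y = 374.
Substituting y = 374 - 0.89x into the first: x(1 - 0.623·0.89) = 323 - 0.623·374.
So x* = 90/0.446 = 202, and then y* = 374 - 0.89·202 = 194.

x* ≈ 202, y* ≈ 194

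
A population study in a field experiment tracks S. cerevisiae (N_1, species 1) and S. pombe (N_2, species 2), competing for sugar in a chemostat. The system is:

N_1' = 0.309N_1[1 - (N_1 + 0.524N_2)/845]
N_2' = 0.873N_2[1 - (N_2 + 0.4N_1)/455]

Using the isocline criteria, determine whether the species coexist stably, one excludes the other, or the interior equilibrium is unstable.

Compare the nullcline intercepts: K1/α12 = 845/0.524 = 1610 > K2 = 455; K2/α21 = 455/0.4 = 1140 > K1 = 845.
Since both inequalities hold, each species can invade when rare, so the interior equilibrium is stable.

stable coexistence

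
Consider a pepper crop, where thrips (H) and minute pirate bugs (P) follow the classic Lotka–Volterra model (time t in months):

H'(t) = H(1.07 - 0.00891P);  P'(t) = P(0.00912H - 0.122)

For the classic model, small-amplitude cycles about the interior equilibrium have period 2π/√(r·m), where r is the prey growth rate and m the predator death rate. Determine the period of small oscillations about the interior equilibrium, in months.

T ≈ 17.4 months

Here r = 1.07 and m = 0.122, so r·m = 0.131.
ω = √0.131 = 0.361 per month, hence T = 2π/ω ≈ 17.4 months.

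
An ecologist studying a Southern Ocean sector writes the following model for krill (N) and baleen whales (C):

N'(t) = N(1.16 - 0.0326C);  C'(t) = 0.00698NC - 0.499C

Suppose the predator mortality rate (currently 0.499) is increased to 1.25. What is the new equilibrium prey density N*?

N* ≈ 179

At the interior fixed point, setting dC/dt = 0 with C > 0 fixes N* = (predator death rate)/(NC coefficient) — independent of the other coefficients.
With the change, N* = 1.25/0.00698 = 179; it rises from 71.5.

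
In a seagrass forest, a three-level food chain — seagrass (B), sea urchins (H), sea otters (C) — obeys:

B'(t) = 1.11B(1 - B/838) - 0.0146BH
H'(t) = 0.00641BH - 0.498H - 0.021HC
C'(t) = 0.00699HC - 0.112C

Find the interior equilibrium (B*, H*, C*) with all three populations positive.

B* ≈ 661, H* ≈ 16, C* ≈ 178

From dC/dt = 0: 0.00699H* = 0.112, so H* = 16.
From dB/dt = 0: 1.11(1 - B*/838) = 0.0146·16, giving B* = 838·(1 - 0.211) = 661.
From dH/dt = 0: 0.00641·661 - 0.498 = 0.021C*, so C* = 3.74/0.021 = 178.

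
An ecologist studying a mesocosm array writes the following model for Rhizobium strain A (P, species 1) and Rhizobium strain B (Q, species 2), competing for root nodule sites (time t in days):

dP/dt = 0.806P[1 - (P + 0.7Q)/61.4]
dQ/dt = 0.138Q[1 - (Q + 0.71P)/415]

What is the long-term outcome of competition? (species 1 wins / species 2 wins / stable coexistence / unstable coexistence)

Compare the nullcline intercepts: K1/α12 = 61.4/0.7 = 87.7 < K2 = 415; K2/α21 = 415/0.71 = 585 > K1 = 61.4.
Since the inequalities point opposite ways, species 2 can invade but species 1 cannot.

species 2 excludes species 1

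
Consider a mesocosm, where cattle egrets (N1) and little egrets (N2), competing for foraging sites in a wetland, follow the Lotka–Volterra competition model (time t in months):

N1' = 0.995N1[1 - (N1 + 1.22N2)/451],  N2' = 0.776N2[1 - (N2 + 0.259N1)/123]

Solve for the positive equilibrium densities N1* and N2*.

Setting both brackets to zero gives the nullclines N1 + 1.22N2 = 451 and 0.259N1 + N2 = 123.
Substituting N2 = 123 - 0.259N1 into the first: N1(1 - 1.22·0.259) = 451 - 1.22·123.
So N1* = 301/0.684 = 440, and then N2* = 123 - 0.259·440 = 9.05.

N1* ≈ 440, N2* ≈ 9.05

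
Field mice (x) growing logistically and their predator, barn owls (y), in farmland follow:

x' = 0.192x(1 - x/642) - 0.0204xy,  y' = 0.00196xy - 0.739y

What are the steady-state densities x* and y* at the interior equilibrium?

From dy/dt = 0 with y > 0: 0.00196x* = 0.739, so x* = 377.
Substitute into dx/dt = 0: 0.192(1 - 377/642) = 0.0204y*.
The bracket is 0.413, giving y* = 0.0792/0.0204 = 3.88.

x* ≈ 377, y* ≈ 3.88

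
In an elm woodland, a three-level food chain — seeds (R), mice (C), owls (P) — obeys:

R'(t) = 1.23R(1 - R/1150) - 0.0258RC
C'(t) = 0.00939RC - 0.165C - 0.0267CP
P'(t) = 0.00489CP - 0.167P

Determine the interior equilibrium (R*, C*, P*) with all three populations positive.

R* ≈ 326, C* ≈ 34.2, P* ≈ 109

From dP/dt = 0: 0.00489C* = 0.167, so C* = 34.2.
From dR/dt = 0: 1.23(1 - R*/1150) = 0.0258·34.2, giving R* = 1150·(1 - 0.716) = 326.
From dC/dt = 0: 0.00939·326 - 0.165 = 0.0267P*, so P* = 2.9/0.0267 = 109.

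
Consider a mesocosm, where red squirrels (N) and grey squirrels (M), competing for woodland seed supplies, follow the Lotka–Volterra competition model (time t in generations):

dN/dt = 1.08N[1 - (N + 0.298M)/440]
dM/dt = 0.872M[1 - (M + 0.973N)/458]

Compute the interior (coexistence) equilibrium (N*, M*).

N* ≈ 427, M* ≈ 42.1

Setting both brackets to zero gives the nullclines N + 0.298M = 440 and 0.973N + M = 458.
Substituting M = 458 - 0.973N into the first: N(1 - 0.298·0.973) = 440 - 0.298·458.
So N* = 304/0.71 = 427, and then M* = 458 - 0.973·427 = 42.1.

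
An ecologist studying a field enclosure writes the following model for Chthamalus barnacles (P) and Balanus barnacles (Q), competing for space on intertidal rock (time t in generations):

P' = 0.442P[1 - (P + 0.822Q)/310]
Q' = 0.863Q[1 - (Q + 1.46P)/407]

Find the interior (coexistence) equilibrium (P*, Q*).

P* ≈ 123, Q* ≈ 228

Setting both brackets to zero gives the nullclines P + 0.822Q = 310 and 1.46P + Q = 407.
Substituting Q = 407 - 1.46P into the first: P(1 - 0.822·1.46) = 310 - 0.822·407.
So P* = -24.6/-0.2 = 123, and then Q* = 407 - 1.46·123 = 228.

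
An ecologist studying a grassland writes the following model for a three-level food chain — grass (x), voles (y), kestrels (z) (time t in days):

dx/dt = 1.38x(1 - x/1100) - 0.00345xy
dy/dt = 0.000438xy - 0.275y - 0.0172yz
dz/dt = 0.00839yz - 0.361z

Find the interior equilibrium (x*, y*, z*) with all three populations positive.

From dz/dt = 0: 0.00839y* = 0.361, so y* = 43.
From dx/dt = 0: 1.38(1 - x*/1100) = 0.00345·43, giving x* = 1100·(1 - 0.108) = 982.
From dy/dt = 0: 0.000438·982 - 0.275 = 0.0172z*, so z* = 0.155/0.0172 = 9.01.

x* ≈ 982, y* ≈ 43, z* ≈ 9.01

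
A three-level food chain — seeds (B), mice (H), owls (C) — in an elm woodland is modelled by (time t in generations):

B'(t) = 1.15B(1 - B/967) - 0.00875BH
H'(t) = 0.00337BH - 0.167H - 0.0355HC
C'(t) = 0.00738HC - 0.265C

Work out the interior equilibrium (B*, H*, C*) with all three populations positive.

B* ≈ 703, H* ≈ 35.9, C* ≈ 62

From dC/dt = 0: 0.00738H* = 0.265, so H* = 35.9.
From dB/dt = 0: 1.15(1 - B*/967) = 0.00875·35.9, giving B* = 967·(1 - 0.273) = 703.
From dH/dt = 0: 0.00337·703 - 0.167 = 0.0355C*, so C* = 2.2/0.0355 = 62.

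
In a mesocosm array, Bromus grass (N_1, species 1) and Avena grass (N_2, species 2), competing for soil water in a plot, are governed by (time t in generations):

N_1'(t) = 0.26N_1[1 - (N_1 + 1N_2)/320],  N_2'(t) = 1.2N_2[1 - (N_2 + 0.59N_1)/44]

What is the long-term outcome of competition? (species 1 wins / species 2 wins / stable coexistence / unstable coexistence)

Compare the nullcline intercepts: K1/α12 = 320/1 = 320 > K2 = 44; K2/α21 = 44/0.59 = 74.6 < K1 = 320.
Since the inequalities point opposite ways, species 1 can invade but species 2 cannot.

species 1 excludes species 2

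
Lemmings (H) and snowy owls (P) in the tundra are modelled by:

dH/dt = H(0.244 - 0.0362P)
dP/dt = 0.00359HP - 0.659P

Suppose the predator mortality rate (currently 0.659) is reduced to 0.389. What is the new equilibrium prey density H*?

H* ≈ 108

At the interior fixed point, setting dP/dt = 0 with P > 0 fixes H* = (predator death rate)/(HP coefficient) — independent of the other coefficients.
With the change, H* = 0.389/0.00359 = 108; it falls from 184.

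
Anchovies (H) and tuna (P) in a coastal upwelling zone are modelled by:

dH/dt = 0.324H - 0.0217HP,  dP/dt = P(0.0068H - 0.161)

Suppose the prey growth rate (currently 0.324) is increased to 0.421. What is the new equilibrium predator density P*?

At the interior fixed point, setting dH/dt = 0 with H > 0 fixes P* = (prey growth rate)/(HP coefficient) — independent of the other coefficients.
With the change, P* = 0.421/0.0217 = 19.4; it rises from 14.9.

P* ≈ 19.4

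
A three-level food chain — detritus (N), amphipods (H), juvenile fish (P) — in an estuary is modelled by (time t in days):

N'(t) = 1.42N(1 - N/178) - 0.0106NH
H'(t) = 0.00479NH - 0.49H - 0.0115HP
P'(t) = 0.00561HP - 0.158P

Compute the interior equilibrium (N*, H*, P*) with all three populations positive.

From dP/dt = 0: 0.00561H* = 0.158, so H* = 28.2.
From dN/dt = 0: 1.42(1 - N*/178) = 0.0106·28.2, giving N* = 178·(1 - 0.21) = 141.
From dH/dt = 0: 0.00479·141 - 0.49 = 0.0115P*, so P* = 0.183/0.0115 = 15.9.

N* ≈ 141, H* ≈ 28.2, P* ≈ 15.9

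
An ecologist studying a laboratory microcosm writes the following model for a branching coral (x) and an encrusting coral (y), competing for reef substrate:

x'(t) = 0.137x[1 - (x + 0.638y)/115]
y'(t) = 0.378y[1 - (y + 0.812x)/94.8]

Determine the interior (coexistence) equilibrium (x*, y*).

Setting both brackets to zero gives the nullclines x + 0.638y = 115 and 0.812x + y = 94.8.
Substituting y = 94.8 - 0.812x into the first: x(1 - 0.638·0.812) = 115 - 0.638·94.8.
So x* = 54.5/0.482 = 113, and then y* = 94.8 - 0.812·113 = 2.95.

x* ≈ 113, y* ≈ 2.95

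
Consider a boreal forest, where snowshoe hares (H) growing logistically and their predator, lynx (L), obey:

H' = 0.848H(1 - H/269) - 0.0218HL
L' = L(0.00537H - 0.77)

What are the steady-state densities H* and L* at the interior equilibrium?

From dL/dt = 0 with L > 0: 0.00537H* = 0.77, so H* = 143.
Substitute into dH/dt = 0: 0.848(1 - 143/269) = 0.0218L*.
The bracket is 0.467, giving L* = 0.396/0.0218 = 18.2.

H* ≈ 143, L* ≈ 18.2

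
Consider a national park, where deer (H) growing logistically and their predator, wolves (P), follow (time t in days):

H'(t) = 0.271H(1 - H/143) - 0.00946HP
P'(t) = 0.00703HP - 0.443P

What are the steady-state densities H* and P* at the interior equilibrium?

From dP/dt = 0 with P > 0: 0.00703H* = 0.443, so H* = 63.
Substitute into dH/dt = 0: 0.271(1 - 63/143) = 0.00946P*.
The bracket is 0.559, giving P* = 0.152/0.00946 = 16.

H* ≈ 63, P* ≈ 16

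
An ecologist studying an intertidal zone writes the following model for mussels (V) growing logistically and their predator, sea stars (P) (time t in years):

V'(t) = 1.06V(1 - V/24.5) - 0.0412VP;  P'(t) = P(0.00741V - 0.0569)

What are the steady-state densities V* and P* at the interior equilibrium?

From dP/dt = 0 with P > 0: 0.00741V* = 0.0569, so V* = 7.68.
Substitute into dV/dt = 0: 1.06(1 - 7.68/24.5) = 0.0412P*.
The bracket is 0.687, giving P* = 0.728/0.0412 = 17.7.

V* ≈ 7.68, P* ≈ 17.7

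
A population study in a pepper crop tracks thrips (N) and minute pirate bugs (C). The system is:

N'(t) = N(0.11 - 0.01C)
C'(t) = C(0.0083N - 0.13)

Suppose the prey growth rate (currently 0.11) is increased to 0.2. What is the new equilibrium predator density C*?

C* ≈ 20

At the interior fixed point, setting dN/dt = 0 with N > 0 fixes C* = (prey growth rate)/(NC coefficient) — independent of the other coefficients.
With the change, C* = 0.2/0.01 = 20; it rises from 11.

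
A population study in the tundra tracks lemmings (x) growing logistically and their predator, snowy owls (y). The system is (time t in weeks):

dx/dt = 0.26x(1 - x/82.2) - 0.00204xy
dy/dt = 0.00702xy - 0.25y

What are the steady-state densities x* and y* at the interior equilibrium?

x* ≈ 35.6, y* ≈ 72.2

From dy/dt = 0 with y > 0: 0.00702x* = 0.25, so x* = 35.6.
Substitute into dx/dt = 0: 0.26(1 - 35.6/82.2) = 0.00204y*.
The bracket is 0.567, giving y* = 0.147/0.00204 = 72.2.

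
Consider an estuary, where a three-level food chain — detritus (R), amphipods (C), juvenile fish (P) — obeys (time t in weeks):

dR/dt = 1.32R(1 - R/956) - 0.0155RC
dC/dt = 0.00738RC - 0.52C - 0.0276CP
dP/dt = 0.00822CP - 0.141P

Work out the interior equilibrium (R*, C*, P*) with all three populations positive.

R* ≈ 763, C* ≈ 17.2, P* ≈ 185

From dP/dt = 0: 0.00822C* = 0.141, so C* = 17.2.
From dR/dt = 0: 1.32(1 - R*/956) = 0.0155·17.2, giving R* = 956·(1 - 0.201) = 763.
From dC/dt = 0: 0.00738·763 - 0.52 = 0.0276P*, so P* = 5.11/0.0276 = 185.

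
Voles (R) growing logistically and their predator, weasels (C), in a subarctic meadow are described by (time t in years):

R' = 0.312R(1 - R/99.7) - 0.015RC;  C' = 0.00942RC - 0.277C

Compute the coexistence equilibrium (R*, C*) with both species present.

From dC/dt = 0 with C > 0: 0.00942R* = 0.277, so R* = 29.4.
Substitute into dR/dt = 0: 0.312(1 - 29.4/99.7) = 0.015C*.
The bracket is 0.705, giving C* = 0.22/0.015 = 14.7.

R* ≈ 29.4, C* ≈ 14.7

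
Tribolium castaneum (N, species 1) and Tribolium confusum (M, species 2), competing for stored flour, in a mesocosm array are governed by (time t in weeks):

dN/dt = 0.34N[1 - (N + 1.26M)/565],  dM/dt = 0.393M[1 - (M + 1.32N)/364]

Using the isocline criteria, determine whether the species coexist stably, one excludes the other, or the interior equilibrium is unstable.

Compare the nullcline intercepts: K1/α12 = 565/1.26 = 448 > K2 = 364; K2/α21 = 364/1.32 = 276 < K1 = 565.
Since the inequalities point opposite ways, species 1 can invade but species 2 cannot.

species 1 excludes species 2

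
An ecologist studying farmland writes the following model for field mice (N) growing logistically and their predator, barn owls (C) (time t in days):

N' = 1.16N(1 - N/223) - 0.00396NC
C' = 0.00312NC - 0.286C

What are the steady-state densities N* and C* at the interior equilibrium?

N* ≈ 91.7, C* ≈ 173

From dC/dt = 0 with C > 0: 0.00312N* = 0.286, so N* = 91.7.
Substitute into dN/dt = 0: 1.16(1 - 91.7/223) = 0.00396C*.
The bracket is 0.589, giving C* = 0.683/0.00396 = 173.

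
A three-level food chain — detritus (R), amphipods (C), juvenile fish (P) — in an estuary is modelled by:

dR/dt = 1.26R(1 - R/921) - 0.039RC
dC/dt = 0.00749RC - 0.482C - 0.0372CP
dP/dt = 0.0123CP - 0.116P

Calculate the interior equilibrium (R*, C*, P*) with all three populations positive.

R* ≈ 652, C* ≈ 9.43, P* ≈ 118

From dP/dt = 0: 0.0123C* = 0.116, so C* = 9.43.
From dR/dt = 0: 1.26(1 - R*/921) = 0.039·9.43, giving R* = 921·(1 - 0.292) = 652.
From dC/dt = 0: 0.00749·652 - 0.482 = 0.0372P*, so P* = 4.4/0.0372 = 118.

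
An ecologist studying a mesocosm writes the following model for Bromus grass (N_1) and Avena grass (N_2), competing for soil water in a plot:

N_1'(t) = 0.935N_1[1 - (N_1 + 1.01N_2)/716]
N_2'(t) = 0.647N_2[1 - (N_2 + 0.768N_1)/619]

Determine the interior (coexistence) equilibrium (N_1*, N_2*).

Setting both brackets to zero gives the nullclines N_1 + 1.01N_2 = 716 and 0.768N_1 + N_2 = 619.
Substituting N_2 = 619 - 0.768N_1 into the first: N_1(1 - 1.01·0.768) = 716 - 1.01·619.
So N_1* = 90.8/0.224 = 405, and then N_2* = 619 - 0.768·405 = 308.

N_1* ≈ 405, N_2* ≈ 308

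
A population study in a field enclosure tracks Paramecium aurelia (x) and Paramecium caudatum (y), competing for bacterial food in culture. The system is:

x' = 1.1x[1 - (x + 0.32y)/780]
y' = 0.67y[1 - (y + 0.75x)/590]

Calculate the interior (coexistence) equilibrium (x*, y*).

x* ≈ 778, y* ≈ 6.58

Setting both brackets to zero gives the nullclines x + 0.32y = 780 and 0.75x + y = 590.
Substituting y = 590 - 0.75x into the first: x(1 - 0.32·0.75) = 780 - 0.32·590.
So x* = 591/0.76 = 778, and then y* = 590 - 0.75·778 = 6.58.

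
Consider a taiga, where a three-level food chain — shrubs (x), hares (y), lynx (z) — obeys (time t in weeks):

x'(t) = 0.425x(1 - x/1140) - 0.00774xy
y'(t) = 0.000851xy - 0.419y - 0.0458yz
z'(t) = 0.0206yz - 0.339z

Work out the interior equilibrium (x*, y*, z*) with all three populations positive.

x* ≈ 798, y* ≈ 16.5, z* ≈ 5.69

From dz/dt = 0: 0.0206y* = 0.339, so y* = 16.5.
From dx/dt = 0: 0.425(1 - x*/1140) = 0.00774·16.5, giving x* = 1140·(1 - 0.3) = 798.
From dy/dt = 0: 0.000851·798 - 0.419 = 0.0458z*, so z* = 0.26/0.0458 = 5.69.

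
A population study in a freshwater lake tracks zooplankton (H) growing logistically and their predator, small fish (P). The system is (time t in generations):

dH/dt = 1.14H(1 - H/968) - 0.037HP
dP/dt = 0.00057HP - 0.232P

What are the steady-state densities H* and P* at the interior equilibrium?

H* ≈ 407, P* ≈ 17.9

From dP/dt = 0 with P > 0: 0.00057H* = 0.232, so H* = 407.
Substitute into dH/dt = 0: 1.14(1 - 407/968) = 0.037P*.
The bracket is 0.58, giving P* = 0.661/0.037 = 17.9.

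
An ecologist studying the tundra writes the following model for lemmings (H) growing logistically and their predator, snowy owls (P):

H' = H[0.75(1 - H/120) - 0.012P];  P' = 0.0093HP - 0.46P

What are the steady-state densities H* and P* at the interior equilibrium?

From dP/dt = 0 with P > 0: 0.0093H* = 0.46, so H* = 49.5.
Substitute into dH/dt = 0: 0.75(1 - 49.5/120) = 0.012P*.
The bracket is 0.588, giving P* = 0.441/0.012 = 36.7.

H* ≈ 49.5, P* ≈ 36.7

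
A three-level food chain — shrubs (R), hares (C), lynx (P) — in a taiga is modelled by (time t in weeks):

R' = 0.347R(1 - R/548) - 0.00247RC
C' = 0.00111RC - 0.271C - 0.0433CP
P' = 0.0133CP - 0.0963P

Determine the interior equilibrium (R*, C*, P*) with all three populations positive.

From dP/dt = 0: 0.0133C* = 0.0963, so C* = 7.24.
From dR/dt = 0: 0.347(1 - R*/548) = 0.00247·7.24, giving R* = 548·(1 - 0.0515) = 520.
From dC/dt = 0: 0.00111·520 - 0.271 = 0.0433P*, so P* = 0.306/0.0433 = 7.07.

R* ≈ 520, C* ≈ 7.24, P* ≈ 7.07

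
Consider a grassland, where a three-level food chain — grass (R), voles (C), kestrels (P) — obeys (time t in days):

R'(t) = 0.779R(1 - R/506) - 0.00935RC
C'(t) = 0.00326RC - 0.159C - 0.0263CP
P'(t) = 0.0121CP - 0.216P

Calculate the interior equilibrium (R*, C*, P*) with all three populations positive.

R* ≈ 398, C* ≈ 17.9, P* ≈ 43.2

From dP/dt = 0: 0.0121C* = 0.216, so C* = 17.9.
From dR/dt = 0: 0.779(1 - R*/506) = 0.00935·17.9, giving R* = 506·(1 - 0.214) = 398.
From dC/dt = 0: 0.00326·398 - 0.159 = 0.0263P*, so P* = 1.14/0.0263 = 43.2.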